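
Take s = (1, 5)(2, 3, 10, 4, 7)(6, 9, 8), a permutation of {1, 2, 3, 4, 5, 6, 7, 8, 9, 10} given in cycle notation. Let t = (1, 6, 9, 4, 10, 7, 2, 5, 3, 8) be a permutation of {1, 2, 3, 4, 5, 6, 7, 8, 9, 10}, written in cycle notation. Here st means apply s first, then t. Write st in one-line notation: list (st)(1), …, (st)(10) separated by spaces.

(st)(x) = t(s(x)). Computing each image: t(s(1)) = t(5) = 3, t(s(2)) = t(3) = 8, t(s(3)) = t(10) = 7, t(s(4)) = t(7) = 2, t(s(5)) = t(1) = 6, t(s(6)) = t(9) = 4, t(s(7)) = t(2) = 5, t(s(8)) = t(6) = 9, t(s(9)) = t(8) = 1, t(s(10)) = t(4) = 10.
Hence st = [3 8 7 2 6 4 5 9 1 10].

3 8 7 2 6 4 5 9 1 10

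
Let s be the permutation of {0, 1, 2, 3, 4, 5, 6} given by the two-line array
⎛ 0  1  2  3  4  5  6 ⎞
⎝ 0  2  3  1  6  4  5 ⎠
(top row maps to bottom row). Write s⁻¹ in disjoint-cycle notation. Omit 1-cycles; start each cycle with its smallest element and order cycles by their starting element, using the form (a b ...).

(1 3 2)(4 5 6)

First write s in disjoint cycles: (1 2 3)(4 6 5).
Reversing each cycle (and rotating so the smallest element leads) gives s⁻¹ = (1 3 2)(4 5 6).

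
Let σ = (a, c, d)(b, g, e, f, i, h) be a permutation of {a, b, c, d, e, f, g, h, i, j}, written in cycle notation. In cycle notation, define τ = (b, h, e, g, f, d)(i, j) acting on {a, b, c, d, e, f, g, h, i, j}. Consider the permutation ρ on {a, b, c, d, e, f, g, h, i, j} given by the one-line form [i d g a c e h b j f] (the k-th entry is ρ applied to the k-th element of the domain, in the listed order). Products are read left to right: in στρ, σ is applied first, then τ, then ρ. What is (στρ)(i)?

(στρ)(i) = ρ(τ(σ(i))). σ(i) = h, then τ(h) = e, then ρ(e) = c, so the result is c.

c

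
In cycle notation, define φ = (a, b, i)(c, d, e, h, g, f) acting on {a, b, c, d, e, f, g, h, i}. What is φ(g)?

f

In the cycle (c, d, e, h, g, f), g is followed by f, so φ(g) = f.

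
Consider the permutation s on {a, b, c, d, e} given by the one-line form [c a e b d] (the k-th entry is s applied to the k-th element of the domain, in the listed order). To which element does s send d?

d is element number 4 of the domain, and entry number 4 of the one-line form is b, so s(d) = b.

b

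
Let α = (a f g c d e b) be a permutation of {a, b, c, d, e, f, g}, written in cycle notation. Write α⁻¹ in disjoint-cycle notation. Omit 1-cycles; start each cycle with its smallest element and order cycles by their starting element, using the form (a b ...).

Inverting a permutation written in cycle notation just reverses the order within every cycle.
Reversing each cycle of α and rotating so the smallest element leads gives (a b e d c g f).

(a b e d c g f)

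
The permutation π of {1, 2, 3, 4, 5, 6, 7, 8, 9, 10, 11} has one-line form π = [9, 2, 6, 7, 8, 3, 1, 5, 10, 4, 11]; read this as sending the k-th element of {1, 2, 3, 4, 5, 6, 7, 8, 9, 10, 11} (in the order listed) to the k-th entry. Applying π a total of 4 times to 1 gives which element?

7

Tracing 1 → 9 → … returns to 1 after 5 steps, so 1 lies in a 5-cycle (1, 9, 10, 4, 7).
Stepping 4 places around the cycle: 1 → 9 → 10 → 4 → 7.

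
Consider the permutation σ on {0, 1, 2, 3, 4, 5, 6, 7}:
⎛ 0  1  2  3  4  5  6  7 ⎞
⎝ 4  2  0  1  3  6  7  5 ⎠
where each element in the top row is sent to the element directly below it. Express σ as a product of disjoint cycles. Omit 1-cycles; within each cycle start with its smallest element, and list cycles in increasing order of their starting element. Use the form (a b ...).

(0 4 3 1 2)(5 6 7)

Iterating σ from 0 gives 0 → 4 → 3 → 1 → 2 → 0; that is the 5-cycle (0 4 3 1 2).
Repeating from the next unused element and collecting all non-trivial cycles gives (0 4 3 1 2)(5 6 7).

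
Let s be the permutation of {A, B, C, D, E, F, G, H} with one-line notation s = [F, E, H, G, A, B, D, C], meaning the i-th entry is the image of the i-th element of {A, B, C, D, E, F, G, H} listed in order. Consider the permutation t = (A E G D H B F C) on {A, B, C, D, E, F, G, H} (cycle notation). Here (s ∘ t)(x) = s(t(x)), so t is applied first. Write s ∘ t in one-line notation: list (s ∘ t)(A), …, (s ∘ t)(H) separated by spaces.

Chase each element through t then s: A → E → A; B → F → B; C → A → F; D → H → C; E → G → D; F → C → H; G → D → G; H → B → E.
Collecting the images, s ∘ t = [A B F C D H G E].

A B F C D H G E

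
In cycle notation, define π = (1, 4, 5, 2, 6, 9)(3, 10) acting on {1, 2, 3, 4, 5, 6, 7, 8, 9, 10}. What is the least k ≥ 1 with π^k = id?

6

The cycle type of π is (6, 2, 1, 1).
The order of π is the least common multiple of its cycle lengths: lcm(6, 2) = 6.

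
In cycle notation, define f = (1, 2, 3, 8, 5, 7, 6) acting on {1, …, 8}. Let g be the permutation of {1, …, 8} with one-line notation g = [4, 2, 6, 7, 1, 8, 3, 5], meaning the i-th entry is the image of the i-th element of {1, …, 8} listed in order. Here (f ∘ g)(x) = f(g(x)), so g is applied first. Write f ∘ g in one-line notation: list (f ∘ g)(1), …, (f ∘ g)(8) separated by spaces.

For each element, apply g then f: 1 → 4 → 4; 2 → 2 → 3; 3 → 6 → 1; 4 → 7 → 6; 5 → 1 → 2; 6 → 8 → 5; 7 → 3 → 8; 8 → 5 → 7.
So f ∘ g in one-line form is 4 3 1 6 2 5 8 7.

4 3 1 6 2 5 8 7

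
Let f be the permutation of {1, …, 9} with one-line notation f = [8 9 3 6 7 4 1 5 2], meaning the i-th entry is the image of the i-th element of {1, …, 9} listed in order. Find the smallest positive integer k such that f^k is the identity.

Decomposing into disjoint cycles gives cycle lengths 4, 2, 2, 1.
Since disjoint cycles commute, ord(f) = lcm(4, 2, 2) = 4.

4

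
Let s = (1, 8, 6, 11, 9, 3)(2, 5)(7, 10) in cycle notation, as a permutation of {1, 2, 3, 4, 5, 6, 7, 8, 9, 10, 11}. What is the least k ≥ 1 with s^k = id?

The disjoint cycles have lengths 6, 2, 2, 1.
Since disjoint cycles commute, ord(s) = lcm(6, 2, 2) = 6.

6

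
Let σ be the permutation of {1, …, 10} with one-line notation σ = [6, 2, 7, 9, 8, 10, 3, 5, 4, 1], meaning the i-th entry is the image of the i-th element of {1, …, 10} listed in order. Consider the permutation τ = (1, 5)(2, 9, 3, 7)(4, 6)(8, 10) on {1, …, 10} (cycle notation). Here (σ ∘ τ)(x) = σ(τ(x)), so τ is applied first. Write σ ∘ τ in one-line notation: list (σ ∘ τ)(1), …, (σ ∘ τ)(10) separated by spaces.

For each element, apply τ then σ: 1 → 5 → 8; 2 → 9 → 4; 3 → 7 → 3; 4 → 6 → 10; 5 → 1 → 6; 6 → 4 → 9; 7 → 2 → 2; 8 → 10 → 1; 9 → 3 → 7; 10 → 8 → 5.
Collecting the images, σ ∘ τ = [8 4 3 10 6 9 2 1 7 5].

8 4 3 10 6 9 2 1 7 5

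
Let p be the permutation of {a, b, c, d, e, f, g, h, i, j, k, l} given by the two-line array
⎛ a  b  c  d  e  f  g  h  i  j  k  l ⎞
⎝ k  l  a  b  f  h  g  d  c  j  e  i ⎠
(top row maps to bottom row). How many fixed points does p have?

2

The fixed points (elements with p(x) = x) are {g, j}, so there are 2.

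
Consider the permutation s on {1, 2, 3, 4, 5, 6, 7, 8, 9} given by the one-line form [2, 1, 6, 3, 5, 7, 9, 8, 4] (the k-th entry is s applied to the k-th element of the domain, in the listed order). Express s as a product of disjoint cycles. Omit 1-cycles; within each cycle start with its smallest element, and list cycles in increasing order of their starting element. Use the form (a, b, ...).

From 1: 1 → 2 → 1, closing the cycle (1, 2).
Repeating from the next unused element and collecting all non-trivial cycles gives (1, 2)(3, 6, 7, 9, 4).

(1, 2)(3, 6, 7, 9, 4)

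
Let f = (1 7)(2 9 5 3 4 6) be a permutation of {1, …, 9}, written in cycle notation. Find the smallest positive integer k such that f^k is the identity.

The cycle type of f is (6, 2, 1).
The order is lcm(6, 2) = 6.

6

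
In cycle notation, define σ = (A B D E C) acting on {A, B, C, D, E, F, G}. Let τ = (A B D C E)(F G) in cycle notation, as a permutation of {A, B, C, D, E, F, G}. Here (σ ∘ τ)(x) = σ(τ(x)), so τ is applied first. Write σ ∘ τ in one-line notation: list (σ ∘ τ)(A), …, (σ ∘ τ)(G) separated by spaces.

(σ ∘ τ)(x) = σ(τ(x)). Computing each image: σ(τ(A)) = σ(B) = D, σ(τ(B)) = σ(D) = E, σ(τ(C)) = σ(E) = C, σ(τ(D)) = σ(C) = A, σ(τ(E)) = σ(A) = B, σ(τ(F)) = σ(G) = G, σ(τ(G)) = σ(F) = F.
Hence σ ∘ τ = [D E C A B G F].

D E C A B G F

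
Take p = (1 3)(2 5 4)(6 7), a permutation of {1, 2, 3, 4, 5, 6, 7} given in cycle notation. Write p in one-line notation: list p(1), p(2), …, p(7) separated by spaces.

3 5 1 2 4 7 6

Image by image: 1↦3, 2↦5, 3↦1, 4↦2, 5↦4, 6↦7, 7↦6.
So the one-line form is 3 5 1 2 4 7 6.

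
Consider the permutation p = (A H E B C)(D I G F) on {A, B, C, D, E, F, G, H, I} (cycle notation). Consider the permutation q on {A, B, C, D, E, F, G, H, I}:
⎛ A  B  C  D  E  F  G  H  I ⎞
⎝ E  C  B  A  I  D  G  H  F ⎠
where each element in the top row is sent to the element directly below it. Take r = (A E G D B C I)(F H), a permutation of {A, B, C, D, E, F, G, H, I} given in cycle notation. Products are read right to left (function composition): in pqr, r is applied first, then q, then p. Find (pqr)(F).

(pqr)(F) = p(q(r(F))). r(F) = H, then q(H) = H, then p(H) = E, so the result is E.

E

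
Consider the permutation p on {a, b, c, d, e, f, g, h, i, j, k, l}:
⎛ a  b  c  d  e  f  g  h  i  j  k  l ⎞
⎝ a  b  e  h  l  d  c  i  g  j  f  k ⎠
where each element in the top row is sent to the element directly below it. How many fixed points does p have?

The fixed points (elements with p(x) = x) are {a, b, j}, so there are 3.

3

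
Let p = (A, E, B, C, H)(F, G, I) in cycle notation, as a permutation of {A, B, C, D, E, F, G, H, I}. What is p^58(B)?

A

B lies in the 5-cycle (A, E, B, C, H).
Powers repeat with period 5 on this cycle, and 58 mod 5 = 3, so p^58(B) = p^3(B).
Stepping 3 places around the cycle: B → C → H → A.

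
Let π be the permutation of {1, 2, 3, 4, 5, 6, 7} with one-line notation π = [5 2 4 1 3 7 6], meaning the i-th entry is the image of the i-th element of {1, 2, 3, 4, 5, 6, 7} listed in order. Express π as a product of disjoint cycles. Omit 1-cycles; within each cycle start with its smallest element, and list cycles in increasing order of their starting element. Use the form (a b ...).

(1 5 3 4)(6 7)

From 1: 1 → 5 → 3 → 4 → 1, closing the cycle (1 5 3 4).
Repeating from the next unused element and collecting all non-trivial cycles gives (1 5 3 4)(6 7).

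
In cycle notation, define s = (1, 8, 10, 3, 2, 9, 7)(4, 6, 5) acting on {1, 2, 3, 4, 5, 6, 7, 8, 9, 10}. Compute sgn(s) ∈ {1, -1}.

The cycle lengths are 7, 3.
A cycle of length ℓ contributes ℓ−1 transpositions, so s is a product of 6 + 2 = 8 transpositions — even.

1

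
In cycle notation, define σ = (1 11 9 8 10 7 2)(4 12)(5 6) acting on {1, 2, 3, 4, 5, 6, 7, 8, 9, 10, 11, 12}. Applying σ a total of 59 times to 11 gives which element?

10

11 lies in the 7-cycle (1 11 9 8 10 7 2).
Powers repeat with period 7 on this cycle, and 59 mod 7 = 3, so σ^59(11) = σ^3(11).
Advancing 3 steps from 11: 11 → 9 → 8 → 10.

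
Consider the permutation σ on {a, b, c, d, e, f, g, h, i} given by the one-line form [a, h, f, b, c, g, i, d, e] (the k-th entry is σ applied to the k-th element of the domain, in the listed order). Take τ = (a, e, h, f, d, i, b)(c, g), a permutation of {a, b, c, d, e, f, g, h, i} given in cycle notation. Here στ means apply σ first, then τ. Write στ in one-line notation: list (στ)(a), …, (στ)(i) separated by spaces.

e f d a g c b i h

(στ)(x) = τ(σ(x)). Computing each image: τ(σ(a)) = τ(a) = e, τ(σ(b)) = τ(h) = f, τ(σ(c)) = τ(f) = d, τ(σ(d)) = τ(b) = a, τ(σ(e)) = τ(c) = g, τ(σ(f)) = τ(g) = c, τ(σ(g)) = τ(i) = b, τ(σ(h)) = τ(d) = i, τ(σ(i)) = τ(e) = h.
Hence στ = [e f d a g c b i h].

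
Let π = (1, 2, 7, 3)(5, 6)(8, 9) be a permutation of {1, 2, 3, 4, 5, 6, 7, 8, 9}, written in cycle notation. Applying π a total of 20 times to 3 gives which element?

3 lies in the 4-cycle (1, 2, 7, 3).
Powers repeat with period 4 on this cycle, and 20 mod 4 = 0, so π^20(3) = π^0(3).
So π^20(3) = 3.

3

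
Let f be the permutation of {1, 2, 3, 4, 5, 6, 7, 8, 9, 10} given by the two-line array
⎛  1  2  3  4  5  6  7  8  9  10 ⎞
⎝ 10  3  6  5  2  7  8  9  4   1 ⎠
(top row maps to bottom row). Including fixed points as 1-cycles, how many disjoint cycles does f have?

2

The cycle decomposition is (1, 10)(2, 3, 6, 7, 8, 9, 4, 5), which has 2 cycles (counting 1-cycles).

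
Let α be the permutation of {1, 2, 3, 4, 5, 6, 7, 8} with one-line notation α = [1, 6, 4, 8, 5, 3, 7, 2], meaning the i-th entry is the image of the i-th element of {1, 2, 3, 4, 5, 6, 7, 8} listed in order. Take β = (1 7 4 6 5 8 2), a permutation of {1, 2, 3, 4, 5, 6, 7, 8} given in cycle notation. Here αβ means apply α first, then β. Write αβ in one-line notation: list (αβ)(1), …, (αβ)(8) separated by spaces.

7 5 6 2 8 3 4 1

For each element, apply α then β: 1 → 1 → 7; 2 → 6 → 5; 3 → 4 → 6; 4 → 8 → 2; 5 → 5 → 8; 6 → 3 → 3; 7 → 7 → 4; 8 → 2 → 1.
Collecting the images, αβ = [7 5 6 2 8 3 4 1].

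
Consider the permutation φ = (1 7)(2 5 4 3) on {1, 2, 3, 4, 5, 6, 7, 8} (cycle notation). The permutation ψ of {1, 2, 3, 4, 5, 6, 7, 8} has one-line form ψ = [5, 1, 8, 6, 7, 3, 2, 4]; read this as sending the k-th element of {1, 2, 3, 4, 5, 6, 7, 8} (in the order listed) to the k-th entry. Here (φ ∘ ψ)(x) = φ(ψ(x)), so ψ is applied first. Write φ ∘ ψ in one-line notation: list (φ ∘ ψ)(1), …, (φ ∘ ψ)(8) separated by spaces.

(φ ∘ ψ)(x) = φ(ψ(x)). Computing each image: φ(ψ(1)) = φ(5) = 4, φ(ψ(2)) = φ(1) = 7, φ(ψ(3)) = φ(8) = 8, φ(ψ(4)) = φ(6) = 6, φ(ψ(5)) = φ(7) = 1, φ(ψ(6)) = φ(3) = 2, φ(ψ(7)) = φ(2) = 5, φ(ψ(8)) = φ(4) = 3.
Hence φ ∘ ψ = [4 7 8 6 1 2 5 3].

4 7 8 6 1 2 5 3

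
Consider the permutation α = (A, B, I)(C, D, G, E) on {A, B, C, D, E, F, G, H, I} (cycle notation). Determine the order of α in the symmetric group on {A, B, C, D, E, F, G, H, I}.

12

The disjoint cycles have lengths 4, 3, 1, 1.
The order is lcm(4, 3) = 12.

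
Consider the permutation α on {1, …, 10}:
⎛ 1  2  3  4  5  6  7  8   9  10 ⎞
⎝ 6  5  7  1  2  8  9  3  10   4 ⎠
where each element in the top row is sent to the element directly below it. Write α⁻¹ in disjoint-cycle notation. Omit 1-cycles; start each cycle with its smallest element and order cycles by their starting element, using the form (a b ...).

(1 4 10 9 7 3 8 6)(2 5)

The cycle decomposition of α is (1 6 8 3 7 9 10 4)(2 5).
Reversing each cycle (and rotating so the smallest element leads) gives α⁻¹ = (1 4 10 9 7 3 8 6)(2 5).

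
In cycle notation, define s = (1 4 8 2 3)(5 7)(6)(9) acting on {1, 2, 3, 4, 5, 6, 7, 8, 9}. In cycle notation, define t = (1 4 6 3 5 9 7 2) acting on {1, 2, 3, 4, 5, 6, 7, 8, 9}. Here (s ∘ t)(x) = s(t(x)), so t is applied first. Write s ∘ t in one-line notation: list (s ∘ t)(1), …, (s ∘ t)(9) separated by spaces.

For each element, apply t then s: 1 → 4 → 8; 2 → 1 → 4; 3 → 5 → 7; 4 → 6 → 6; 5 → 9 → 9; 6 → 3 → 1; 7 → 2 → 3; 8 → 8 → 2; 9 → 7 → 5.
Collecting the images, s ∘ t = [8 4 7 6 9 1 3 2 5].

8 4 7 6 9 1 3 2 5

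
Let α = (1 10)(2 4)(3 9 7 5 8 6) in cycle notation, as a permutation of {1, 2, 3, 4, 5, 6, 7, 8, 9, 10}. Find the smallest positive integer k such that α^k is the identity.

6

The cycle type of α is (6, 2, 2).
The order is lcm(6, 2, 2) = 6.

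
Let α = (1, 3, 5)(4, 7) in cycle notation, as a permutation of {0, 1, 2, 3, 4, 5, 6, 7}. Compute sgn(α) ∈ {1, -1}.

The cycle lengths are 3, 2, 1, 1, 1.
A cycle of length ℓ contributes ℓ−1 transpositions, so α is a product of 2 + 1 = 3 transpositions — odd.

-1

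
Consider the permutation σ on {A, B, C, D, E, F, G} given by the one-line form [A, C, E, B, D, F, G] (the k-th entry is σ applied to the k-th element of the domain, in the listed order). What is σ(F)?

F is element number 6 of the domain, and entry number 6 of the one-line form is F, so σ(F) = F.

F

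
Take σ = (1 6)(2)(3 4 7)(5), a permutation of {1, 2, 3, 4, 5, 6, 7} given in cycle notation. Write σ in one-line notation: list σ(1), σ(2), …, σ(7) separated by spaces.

6 2 4 7 5 1 3

Reading each image from the cycles: 1→6, 2→2, 3→4, 4→7, 5→5, 6→1, 7→3.
Listing these in domain order gives 6 2 4 7 5 1 3.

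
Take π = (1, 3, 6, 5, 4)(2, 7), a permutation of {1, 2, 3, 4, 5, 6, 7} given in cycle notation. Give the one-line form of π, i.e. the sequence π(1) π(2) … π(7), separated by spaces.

3 7 6 1 4 5 2

Image by image: 1↦3, 2↦7, 3↦6, 4↦1, 5↦4, 6↦5, 7↦2.
So the one-line form is 3 7 6 1 4 5 2.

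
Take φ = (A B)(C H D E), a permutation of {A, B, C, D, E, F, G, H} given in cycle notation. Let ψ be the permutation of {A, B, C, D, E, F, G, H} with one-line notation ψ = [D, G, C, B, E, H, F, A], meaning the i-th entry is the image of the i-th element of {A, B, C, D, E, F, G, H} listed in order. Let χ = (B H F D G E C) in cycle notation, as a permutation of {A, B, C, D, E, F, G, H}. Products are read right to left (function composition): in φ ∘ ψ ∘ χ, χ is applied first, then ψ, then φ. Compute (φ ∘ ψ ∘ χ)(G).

Apply the permutations in order: χ(G) = E, then ψ(E) = E, then φ(E) = C. So (φ ∘ ψ ∘ χ)(G) = C.

C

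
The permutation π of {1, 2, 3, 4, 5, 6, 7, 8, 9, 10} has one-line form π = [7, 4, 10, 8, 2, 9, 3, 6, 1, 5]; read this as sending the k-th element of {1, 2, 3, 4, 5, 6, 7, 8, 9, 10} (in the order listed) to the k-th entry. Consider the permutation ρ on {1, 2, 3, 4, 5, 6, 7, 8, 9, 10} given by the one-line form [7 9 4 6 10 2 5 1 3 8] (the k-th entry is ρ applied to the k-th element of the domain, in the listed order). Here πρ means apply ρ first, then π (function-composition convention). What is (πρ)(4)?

(πρ)(4) = π(ρ(4)). ρ(4) = 6, then π(6) = 9. So (πρ)(4) = 9.

9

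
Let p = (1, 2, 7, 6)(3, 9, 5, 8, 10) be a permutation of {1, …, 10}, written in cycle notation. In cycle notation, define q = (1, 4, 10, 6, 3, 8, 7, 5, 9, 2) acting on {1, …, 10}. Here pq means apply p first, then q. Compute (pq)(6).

First apply p: p(6) = 1, then q(1) = 4. Thus (pq)(6) = 4.

4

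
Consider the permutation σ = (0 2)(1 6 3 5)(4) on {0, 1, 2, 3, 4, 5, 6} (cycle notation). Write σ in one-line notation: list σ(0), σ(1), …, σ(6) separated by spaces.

Each element maps to the next entry in its cycle (wrapping to the front): 0↦2, 1↦6, 2↦0, 3↦5, 4↦4, 5↦1, 6↦3.
Listing these in domain order gives 2 6 0 5 4 1 3.

2 6 0 5 4 1 3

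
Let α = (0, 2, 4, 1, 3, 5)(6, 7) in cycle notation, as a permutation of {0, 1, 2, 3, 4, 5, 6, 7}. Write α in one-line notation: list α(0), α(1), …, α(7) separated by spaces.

Each element maps to the next entry in its cycle (wrapping to the front): 0↦2, 1↦3, 2↦4, 3↦5, 4↦1, 5↦0, 6↦7, 7↦6.
So the one-line form is 2 3 4 5 1 0 7 6.

2 3 4 5 1 0 7 6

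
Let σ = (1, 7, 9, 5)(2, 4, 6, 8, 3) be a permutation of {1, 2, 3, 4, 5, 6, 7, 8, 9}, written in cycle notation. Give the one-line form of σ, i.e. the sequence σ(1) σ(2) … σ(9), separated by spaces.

7 4 2 6 1 8 9 3 5

Each element maps to the next entry in its cycle (wrapping to the front): 1→7, 2→4, 3→2, 4→6, 5→1, 6→8, 7→9, 8→3, 9→5.
So the one-line form is 7 4 2 6 1 8 9 3 5.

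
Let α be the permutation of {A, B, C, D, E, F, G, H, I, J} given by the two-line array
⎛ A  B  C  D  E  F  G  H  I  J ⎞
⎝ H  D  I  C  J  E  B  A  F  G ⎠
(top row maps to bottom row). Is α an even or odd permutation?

In disjoint-cycle form the cycle lengths are 8, 2.
A cycle is odd iff its length is even; α has 2 even-length cycles, so sgn(α) = (−1)^2 and α is even.

even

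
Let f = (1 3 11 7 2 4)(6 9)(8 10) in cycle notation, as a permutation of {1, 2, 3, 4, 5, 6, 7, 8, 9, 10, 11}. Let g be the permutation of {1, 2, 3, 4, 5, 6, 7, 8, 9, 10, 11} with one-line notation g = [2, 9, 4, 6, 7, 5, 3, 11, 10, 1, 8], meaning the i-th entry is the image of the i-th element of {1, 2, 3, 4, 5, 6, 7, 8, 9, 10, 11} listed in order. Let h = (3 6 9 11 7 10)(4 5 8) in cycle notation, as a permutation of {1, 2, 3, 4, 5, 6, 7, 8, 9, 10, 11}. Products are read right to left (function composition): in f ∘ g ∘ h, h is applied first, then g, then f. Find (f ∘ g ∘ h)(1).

Apply the permutations in order: h(1) = 1, then g(1) = 2, then f(2) = 4. So (f ∘ g ∘ h)(1) = 4.

4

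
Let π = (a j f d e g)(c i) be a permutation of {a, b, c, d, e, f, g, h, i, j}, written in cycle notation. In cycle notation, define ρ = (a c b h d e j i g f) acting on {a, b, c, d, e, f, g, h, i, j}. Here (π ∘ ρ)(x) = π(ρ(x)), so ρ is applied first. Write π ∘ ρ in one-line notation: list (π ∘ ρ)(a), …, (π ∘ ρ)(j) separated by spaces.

i h b g f j d e a c

Chase each element through ρ then π: a → c → i; b → h → h; c → b → b; d → e → g; e → j → f; f → a → j; g → f → d; h → d → e; i → g → a; j → i → c.
Collecting the images, π ∘ ρ = [i h b g f j d e a c].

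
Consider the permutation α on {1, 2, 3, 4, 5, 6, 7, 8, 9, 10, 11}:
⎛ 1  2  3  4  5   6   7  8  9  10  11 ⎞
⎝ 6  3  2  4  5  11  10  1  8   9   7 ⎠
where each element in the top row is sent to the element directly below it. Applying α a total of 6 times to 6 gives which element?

1

Tracing 6 → 11 → … returns to 6 after 7 steps, so 6 lies in a 7-cycle (1 6 11 7 10 9 8).
Advancing 6 steps from 6: 6 → 11 → 7 → 10 → 9 → 8 → 1.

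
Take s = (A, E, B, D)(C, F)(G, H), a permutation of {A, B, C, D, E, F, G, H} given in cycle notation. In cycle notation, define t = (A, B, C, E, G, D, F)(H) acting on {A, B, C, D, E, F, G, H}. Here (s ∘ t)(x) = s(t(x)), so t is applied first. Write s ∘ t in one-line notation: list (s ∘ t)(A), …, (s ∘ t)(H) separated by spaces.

Chase each element through t then s: A → B → D; B → C → F; C → E → B; D → F → C; E → G → H; F → A → E; G → D → A; H → H → G.
Collecting the images, s ∘ t = [D F B C H E A G].

D F B C H E A G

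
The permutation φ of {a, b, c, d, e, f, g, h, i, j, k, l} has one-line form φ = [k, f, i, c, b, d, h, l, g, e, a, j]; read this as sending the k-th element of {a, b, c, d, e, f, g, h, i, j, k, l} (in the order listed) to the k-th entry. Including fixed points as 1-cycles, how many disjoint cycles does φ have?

2

The cycle decomposition is (a, k)(b, f, d, c, i, g, h, l, j, e), which has 2 cycles (counting 1-cycles).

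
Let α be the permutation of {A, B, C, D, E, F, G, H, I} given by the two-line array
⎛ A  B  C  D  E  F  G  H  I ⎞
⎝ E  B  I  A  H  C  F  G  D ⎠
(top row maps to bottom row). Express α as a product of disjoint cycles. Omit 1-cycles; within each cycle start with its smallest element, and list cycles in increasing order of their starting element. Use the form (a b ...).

(A E H G F C I D)

From A: A → E → H → G → F → C → I → D → A, closing the cycle (A E H G F C I D).
Repeating from the next unused element and collecting all non-trivial cycles gives (A E H G F C I D).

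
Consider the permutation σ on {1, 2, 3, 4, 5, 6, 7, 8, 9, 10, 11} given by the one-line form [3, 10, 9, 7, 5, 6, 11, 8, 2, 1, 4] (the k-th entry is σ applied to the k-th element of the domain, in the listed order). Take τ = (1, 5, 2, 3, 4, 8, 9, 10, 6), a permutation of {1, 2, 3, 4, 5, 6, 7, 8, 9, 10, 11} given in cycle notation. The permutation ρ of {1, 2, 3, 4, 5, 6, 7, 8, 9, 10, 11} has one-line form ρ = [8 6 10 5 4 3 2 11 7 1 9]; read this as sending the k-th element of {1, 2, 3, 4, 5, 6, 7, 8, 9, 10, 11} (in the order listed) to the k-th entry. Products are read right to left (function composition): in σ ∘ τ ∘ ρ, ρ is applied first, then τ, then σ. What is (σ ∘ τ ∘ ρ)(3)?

6

Chase 3: ρ(3) = 10; τ(10) = 6; σ(6) = 6. Hence (σ ∘ τ ∘ ρ)(3) = 6.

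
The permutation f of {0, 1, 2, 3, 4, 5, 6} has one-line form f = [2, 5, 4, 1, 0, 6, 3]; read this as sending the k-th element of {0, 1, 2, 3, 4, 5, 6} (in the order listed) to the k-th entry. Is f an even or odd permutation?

odd

In disjoint-cycle form the cycle lengths are 4, 3.
A cycle of length ℓ contributes ℓ−1 transpositions, so f is a product of 3 + 2 = 5 transpositions — odd.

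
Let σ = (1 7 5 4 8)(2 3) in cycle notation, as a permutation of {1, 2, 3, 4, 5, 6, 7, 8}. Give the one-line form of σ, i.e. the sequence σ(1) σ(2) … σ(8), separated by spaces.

Image by image: 1→7, 2→3, 3→2, 4→8, 5→4, 6→6, 7→5, 8→1.
Listing these in domain order gives 7 3 2 8 4 6 5 1.

7 3 2 8 4 6 5 1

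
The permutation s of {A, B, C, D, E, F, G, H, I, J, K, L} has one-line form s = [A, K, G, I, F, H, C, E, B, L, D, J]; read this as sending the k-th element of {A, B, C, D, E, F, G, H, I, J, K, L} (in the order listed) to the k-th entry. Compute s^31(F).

H

Tracing F → H → … returns to F after 3 steps, so F lies in a 3-cycle (E, F, H).
Powers repeat with period 3 on this cycle, and 31 mod 3 = 1, so s^31(F) = s^1(F).
Stepping 1 place around the cycle: F → H.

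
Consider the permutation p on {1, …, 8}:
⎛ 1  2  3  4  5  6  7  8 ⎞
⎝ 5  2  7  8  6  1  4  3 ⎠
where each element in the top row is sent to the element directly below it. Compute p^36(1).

Tracing 1 → 5 → … returns to 1 after 3 steps, so 1 lies in a 3-cycle (1 5 6).
Since the cycle has length 3, p^36 acts on it the same as p^0 (36 mod 3 = 0).
So p^36(1) = 1.

1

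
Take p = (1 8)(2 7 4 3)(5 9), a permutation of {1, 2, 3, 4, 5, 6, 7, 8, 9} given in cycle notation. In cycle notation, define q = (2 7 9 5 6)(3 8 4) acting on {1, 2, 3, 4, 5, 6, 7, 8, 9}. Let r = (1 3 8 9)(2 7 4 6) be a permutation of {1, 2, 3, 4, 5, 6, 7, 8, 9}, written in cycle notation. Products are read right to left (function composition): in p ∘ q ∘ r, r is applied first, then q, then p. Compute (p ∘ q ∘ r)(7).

Chase 7: r(7) = 4; q(4) = 3; p(3) = 2. Hence (p ∘ q ∘ r)(7) = 2.

2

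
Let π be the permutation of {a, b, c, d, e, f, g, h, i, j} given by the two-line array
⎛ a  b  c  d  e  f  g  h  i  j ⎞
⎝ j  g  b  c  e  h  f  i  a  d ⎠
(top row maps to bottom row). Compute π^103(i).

Tracing i → a → … returns to i after 9 steps, so i lies in a 9-cycle (a j d c b g f h i).
Powers repeat with period 9 on this cycle, and 103 mod 9 = 4, so π^103(i) = π^4(i).
Advancing 4 steps from i: i → a → j → d → c.

c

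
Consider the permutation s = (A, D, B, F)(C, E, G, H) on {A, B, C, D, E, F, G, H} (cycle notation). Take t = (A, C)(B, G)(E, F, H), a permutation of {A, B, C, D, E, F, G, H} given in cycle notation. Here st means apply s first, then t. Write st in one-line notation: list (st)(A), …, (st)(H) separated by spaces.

For each element, apply s then t: A → D → D; B → F → H; C → E → F; D → B → G; E → G → B; F → A → C; G → H → E; H → C → A.
Collecting the images, st = [D H F G B C E A].

D H F G B C E A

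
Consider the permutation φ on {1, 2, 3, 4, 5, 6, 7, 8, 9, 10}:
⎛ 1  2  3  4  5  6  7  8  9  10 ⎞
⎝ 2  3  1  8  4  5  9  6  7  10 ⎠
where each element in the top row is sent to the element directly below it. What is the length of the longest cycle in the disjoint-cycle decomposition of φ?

4

Decomposing into disjoint cycles gives (1, 2, 3)(4, 8, 6, 5)(7, 9); the longest has length 4.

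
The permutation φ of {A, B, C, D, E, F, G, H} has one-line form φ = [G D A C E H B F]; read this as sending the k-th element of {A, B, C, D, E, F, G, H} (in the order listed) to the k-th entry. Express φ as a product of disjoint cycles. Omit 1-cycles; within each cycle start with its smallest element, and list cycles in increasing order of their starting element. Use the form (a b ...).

Start at A and follow images: A → G → B → D → C → A, giving the cycle (A G B D C).
Repeating from the next unused element and collecting all non-trivial cycles gives (A G B D C)(F H).

(A G B D C)(F H)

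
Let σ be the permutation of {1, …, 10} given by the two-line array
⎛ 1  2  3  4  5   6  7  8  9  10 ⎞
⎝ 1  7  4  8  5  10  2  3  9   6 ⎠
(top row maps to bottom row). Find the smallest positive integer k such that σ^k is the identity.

6

Decomposing into disjoint cycles gives cycle lengths 3, 2, 2, 1, 1, 1.
The order is lcm(3, 2, 2) = 6.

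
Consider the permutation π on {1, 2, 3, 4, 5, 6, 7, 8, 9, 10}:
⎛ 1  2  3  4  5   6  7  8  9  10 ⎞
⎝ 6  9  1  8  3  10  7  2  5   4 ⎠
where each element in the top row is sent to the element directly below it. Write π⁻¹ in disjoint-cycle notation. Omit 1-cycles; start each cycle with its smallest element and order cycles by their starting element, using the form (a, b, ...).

First write π in disjoint cycles: (1, 6, 10, 4, 8, 2, 9, 5, 3).
The inverse reverses every cycle; in canonical form, π⁻¹ = (1, 3, 5, 9, 2, 8, 4, 10, 6).

(1, 3, 5, 9, 2, 8, 4, 10, 6)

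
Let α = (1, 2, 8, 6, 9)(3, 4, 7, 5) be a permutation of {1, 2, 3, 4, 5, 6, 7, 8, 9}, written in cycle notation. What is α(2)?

8

Within (1, 2, 8, 6, 9), 2 ↦ 8.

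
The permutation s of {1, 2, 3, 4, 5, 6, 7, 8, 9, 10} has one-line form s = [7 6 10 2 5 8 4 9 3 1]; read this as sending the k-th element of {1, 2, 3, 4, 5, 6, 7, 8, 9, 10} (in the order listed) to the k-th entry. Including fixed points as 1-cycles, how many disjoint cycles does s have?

The cycle decomposition is (1, 7, 4, 2, 6, 8, 9, 3, 10)(5), which has 2 cycles (counting 1-cycles).

2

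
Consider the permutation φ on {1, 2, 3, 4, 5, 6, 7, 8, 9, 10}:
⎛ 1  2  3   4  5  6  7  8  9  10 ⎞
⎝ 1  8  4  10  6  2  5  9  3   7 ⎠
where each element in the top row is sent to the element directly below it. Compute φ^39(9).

10

Tracing 9 → 3 → … returns to 9 after 9 steps, so 9 lies in a 9-cycle (2, 8, 9, 3, 4, 10, 7, 5, 6).
Since the cycle has length 9, φ^39 acts on it the same as φ^3 (39 mod 9 = 3).
Advancing 3 steps from 9: 9 → 3 → 4 → 10.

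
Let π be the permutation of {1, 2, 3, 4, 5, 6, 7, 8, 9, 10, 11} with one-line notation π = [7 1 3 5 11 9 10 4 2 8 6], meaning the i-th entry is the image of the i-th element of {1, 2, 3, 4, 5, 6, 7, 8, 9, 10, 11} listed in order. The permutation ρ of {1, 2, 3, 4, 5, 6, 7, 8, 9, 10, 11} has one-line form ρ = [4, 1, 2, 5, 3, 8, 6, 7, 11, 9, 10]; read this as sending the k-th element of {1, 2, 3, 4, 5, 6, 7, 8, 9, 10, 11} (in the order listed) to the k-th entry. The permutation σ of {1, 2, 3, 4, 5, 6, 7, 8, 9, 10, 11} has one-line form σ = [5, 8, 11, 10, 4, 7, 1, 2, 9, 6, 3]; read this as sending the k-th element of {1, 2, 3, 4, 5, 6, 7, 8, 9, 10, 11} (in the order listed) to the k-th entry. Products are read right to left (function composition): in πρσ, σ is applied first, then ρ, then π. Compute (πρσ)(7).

5

Chase 7: σ(7) = 1; ρ(1) = 4; π(4) = 5. Hence (πρσ)(7) = 5.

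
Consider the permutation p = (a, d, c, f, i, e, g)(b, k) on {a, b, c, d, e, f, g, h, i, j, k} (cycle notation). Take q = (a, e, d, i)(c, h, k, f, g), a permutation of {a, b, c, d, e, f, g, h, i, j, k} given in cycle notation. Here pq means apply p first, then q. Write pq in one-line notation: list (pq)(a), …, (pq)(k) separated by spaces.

i f g h c a e k d j b

(pq)(x) = q(p(x)). Computing each image: q(p(a)) = q(d) = i, q(p(b)) = q(k) = f, q(p(c)) = q(f) = g, q(p(d)) = q(c) = h, q(p(e)) = q(g) = c, q(p(f)) = q(i) = a, q(p(g)) = q(a) = e, q(p(h)) = q(h) = k, q(p(i)) = q(e) = d, q(p(j)) = q(j) = j, q(p(k)) = q(b) = b.
Hence pq = [i f g h c a e k d j b].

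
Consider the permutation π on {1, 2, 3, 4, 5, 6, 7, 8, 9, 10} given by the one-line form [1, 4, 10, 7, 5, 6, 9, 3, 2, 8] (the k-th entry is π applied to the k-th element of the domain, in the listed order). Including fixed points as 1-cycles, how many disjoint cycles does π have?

5

The cycle decomposition is (1)(2, 4, 7, 9)(3, 10, 8)(5)(6), which has 5 cycles (counting 1-cycles).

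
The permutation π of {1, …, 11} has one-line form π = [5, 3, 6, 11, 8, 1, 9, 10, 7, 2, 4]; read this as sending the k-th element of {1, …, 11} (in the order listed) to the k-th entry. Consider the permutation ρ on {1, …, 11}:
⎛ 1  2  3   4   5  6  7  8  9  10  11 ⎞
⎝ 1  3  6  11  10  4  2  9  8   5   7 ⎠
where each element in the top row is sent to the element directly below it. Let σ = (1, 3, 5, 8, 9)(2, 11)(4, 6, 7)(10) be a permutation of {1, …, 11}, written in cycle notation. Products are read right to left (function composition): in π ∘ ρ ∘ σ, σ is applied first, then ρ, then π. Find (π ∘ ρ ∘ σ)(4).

11

Chase 4: σ(4) = 6; ρ(6) = 4; π(4) = 11. Hence (π ∘ ρ ∘ σ)(4) = 11.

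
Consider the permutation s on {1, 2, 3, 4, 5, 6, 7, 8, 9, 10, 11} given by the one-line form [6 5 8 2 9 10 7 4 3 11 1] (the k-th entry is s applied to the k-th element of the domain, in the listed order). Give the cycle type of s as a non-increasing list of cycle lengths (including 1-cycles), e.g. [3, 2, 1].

The disjoint cycles are (1 6 10 11)(2 5 9 3 8 4)(7), with lengths 6, 4, 1 in non-increasing order.

[6, 4, 1]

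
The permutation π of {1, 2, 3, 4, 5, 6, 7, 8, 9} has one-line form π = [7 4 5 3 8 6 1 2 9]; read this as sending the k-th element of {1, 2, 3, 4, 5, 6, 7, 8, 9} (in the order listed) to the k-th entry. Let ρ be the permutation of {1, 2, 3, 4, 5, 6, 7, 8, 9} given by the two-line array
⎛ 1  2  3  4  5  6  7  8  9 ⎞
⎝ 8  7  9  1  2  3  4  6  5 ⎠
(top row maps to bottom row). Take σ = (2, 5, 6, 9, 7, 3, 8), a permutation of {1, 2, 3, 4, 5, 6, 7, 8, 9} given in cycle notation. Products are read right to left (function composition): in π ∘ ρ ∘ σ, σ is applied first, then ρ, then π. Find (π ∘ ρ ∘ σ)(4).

(π ∘ ρ ∘ σ)(4) = π(ρ(σ(4))). σ(4) = 4, then ρ(4) = 1, then π(1) = 7, so the result is 7.

7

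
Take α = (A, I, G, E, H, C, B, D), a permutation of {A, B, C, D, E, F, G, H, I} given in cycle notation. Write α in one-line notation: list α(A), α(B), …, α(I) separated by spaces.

I D B A H F E C G

Image by image: A→I, B→D, C→B, D→A, E→H, F→F, G→E, H→C, I→G.
Listing these in domain order gives I D B A H F E C G.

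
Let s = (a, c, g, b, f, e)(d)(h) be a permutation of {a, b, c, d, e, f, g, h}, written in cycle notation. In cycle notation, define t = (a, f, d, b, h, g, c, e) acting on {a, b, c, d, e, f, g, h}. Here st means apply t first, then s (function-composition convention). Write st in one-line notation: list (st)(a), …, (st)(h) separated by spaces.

e h a f c d g b

Chase each element through t then s: a → f → e; b → h → h; c → e → a; d → b → f; e → a → c; f → d → d; g → c → g; h → g → b.
Collecting the images, st = [e h a f c d g b].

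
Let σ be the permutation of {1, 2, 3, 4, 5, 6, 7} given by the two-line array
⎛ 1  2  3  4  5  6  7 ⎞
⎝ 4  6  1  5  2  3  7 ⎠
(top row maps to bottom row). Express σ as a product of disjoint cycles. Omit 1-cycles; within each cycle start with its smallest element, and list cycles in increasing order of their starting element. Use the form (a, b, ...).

From 1: 1 → 4 → 5 → 2 → 6 → 3 → 1, closing the cycle (1, 4, 5, 2, 6, 3).
Continuing from each remaining unvisited element yields (1, 4, 5, 2, 6, 3).

(1, 4, 5, 2, 6, 3)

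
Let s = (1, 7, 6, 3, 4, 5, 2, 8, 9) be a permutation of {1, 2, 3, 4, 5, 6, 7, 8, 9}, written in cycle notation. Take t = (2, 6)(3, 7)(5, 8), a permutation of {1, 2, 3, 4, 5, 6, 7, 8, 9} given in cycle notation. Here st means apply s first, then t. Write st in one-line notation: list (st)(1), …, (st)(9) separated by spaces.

3 5 4 8 6 7 2 9 1

Chase each element through s then t: 1 → 7 → 3; 2 → 8 → 5; 3 → 4 → 4; 4 → 5 → 8; 5 → 2 → 6; 6 → 3 → 7; 7 → 6 → 2; 8 → 9 → 9; 9 → 1 → 1.
Collecting the images, st = [3 5 4 8 6 7 2 9 1].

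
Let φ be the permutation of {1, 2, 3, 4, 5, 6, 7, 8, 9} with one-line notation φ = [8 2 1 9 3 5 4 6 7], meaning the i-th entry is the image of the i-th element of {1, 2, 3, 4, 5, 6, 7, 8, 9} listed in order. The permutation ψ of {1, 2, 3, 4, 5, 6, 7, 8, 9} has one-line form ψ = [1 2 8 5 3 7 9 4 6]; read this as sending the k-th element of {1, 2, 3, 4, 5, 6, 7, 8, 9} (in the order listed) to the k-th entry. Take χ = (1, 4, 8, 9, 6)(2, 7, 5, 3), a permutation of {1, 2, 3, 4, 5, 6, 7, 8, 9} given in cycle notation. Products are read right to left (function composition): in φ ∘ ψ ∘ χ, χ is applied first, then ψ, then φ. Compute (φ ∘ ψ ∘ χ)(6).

(φ ∘ ψ ∘ χ)(6) = φ(ψ(χ(6))). χ(6) = 1, then ψ(1) = 1, then φ(1) = 8, so the result is 8.

8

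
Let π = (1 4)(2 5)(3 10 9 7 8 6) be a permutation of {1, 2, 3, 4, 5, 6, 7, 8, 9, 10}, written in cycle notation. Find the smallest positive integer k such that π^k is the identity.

6

The disjoint cycles have lengths 6, 2, 2.
Since disjoint cycles commute, ord(π) = lcm(6, 2, 2) = 6.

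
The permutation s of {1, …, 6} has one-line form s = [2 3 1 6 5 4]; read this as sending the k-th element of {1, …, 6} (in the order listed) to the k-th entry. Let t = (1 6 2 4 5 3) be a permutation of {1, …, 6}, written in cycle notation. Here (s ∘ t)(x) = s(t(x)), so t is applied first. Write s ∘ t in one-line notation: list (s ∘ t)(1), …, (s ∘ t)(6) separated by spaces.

Chase each element through t then s: 1 → 6 → 4; 2 → 4 → 6; 3 → 1 → 2; 4 → 5 → 5; 5 → 3 → 1; 6 → 2 → 3.
Collecting the images, s ∘ t = [4 6 2 5 1 3].

4 6 2 5 1 3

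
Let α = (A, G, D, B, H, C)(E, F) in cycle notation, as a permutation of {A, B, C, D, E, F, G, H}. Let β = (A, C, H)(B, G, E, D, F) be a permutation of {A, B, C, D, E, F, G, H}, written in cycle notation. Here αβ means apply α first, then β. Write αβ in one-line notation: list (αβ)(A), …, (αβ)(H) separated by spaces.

E A C G B D F H

Chase each element through α then β: A → G → E; B → H → A; C → A → C; D → B → G; E → F → B; F → E → D; G → D → F; H → C → H.
So αβ in one-line form is E A C G B D F H.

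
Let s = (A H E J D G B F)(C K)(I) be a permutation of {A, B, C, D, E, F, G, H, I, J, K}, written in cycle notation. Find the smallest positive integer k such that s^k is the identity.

The disjoint cycles have lengths 8, 2, 1.
Since disjoint cycles commute, ord(s) = lcm(8, 2) = 8.

8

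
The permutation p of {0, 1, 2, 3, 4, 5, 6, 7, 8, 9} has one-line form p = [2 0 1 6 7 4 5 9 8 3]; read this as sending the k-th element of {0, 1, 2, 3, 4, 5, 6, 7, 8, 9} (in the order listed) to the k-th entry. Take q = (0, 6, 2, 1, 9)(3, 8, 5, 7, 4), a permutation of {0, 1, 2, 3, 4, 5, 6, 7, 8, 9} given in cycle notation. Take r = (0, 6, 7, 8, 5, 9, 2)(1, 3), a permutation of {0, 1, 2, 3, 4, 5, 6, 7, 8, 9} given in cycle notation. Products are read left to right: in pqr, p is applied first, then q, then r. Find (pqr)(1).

7

Apply the permutations in order: p(1) = 0, then q(0) = 6, then r(6) = 7. So (pqr)(1) = 7.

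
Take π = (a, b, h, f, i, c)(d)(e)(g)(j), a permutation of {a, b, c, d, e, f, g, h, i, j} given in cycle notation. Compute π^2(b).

b lies in the 6-cycle (a, b, h, f, i, c).
Advancing 2 steps from b: b → h → f.

f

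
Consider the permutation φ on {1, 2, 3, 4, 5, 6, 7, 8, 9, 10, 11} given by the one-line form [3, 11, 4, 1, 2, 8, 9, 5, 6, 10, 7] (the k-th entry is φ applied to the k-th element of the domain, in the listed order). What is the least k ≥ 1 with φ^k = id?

21

Decomposing into disjoint cycles gives cycle lengths 7, 3, 1.
The order is lcm(7, 3) = 21.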